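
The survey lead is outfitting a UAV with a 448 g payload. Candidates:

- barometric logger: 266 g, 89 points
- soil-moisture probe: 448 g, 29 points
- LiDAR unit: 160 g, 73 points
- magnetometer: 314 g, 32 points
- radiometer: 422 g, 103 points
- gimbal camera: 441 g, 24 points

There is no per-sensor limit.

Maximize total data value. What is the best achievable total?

162

Greedy by ratio would take 2×LiDAR unit: 320 g used, total 146.
Replace LiDAR unit with barometric logger: the trade gains 16 net, giving 162 at 426 g.
Every other selection either busts 448 g or fails to beat 162.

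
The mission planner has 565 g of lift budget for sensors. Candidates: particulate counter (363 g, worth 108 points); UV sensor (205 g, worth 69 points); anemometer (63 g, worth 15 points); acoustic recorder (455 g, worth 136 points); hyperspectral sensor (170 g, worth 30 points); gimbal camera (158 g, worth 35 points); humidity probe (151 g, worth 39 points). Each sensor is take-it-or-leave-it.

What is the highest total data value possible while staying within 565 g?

151

A density-first pass picks UV sensor + anemometer + humidity probe — 123 at 419 g.
The 356 g tied up in UV sensor and humidity probe is better spent on acoustic recorder — total rises to 151 (518 g).
No other feasible combination exceeds 151.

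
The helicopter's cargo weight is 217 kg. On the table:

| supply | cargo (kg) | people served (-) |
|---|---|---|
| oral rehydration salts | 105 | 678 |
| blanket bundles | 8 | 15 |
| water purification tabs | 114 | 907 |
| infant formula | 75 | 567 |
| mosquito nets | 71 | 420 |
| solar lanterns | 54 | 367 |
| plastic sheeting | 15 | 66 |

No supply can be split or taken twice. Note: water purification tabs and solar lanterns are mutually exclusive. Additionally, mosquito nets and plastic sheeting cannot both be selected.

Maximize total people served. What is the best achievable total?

Blanket bundles + water purification tabs + infant formula + plastic sheeting uses 212 of the 217 kg and totals 1555.
Next best is water purification tabs + infant formula + plastic sheeting at 1540 (204 kg) — short by 15.

1555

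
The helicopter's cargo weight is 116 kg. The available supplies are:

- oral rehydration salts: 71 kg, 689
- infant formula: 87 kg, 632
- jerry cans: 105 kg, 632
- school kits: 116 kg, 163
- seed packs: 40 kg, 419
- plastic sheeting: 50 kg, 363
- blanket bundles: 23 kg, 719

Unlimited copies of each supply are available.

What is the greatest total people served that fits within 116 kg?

3595

Taking 5×blanket bundles: 115 kg used, 3595 in people served.
That's the maximum — no swap from here does better than 3595.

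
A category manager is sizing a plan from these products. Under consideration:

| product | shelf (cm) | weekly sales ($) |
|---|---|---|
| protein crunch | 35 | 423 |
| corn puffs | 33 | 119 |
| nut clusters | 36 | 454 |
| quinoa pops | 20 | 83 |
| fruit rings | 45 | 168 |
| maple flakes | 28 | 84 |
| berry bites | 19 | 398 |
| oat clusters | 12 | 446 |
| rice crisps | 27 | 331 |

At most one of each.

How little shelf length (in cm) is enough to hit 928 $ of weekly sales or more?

Minimise cm subject to total weekly sales ≥ 928.
Taking berry bites + oat clusters + rice crisps gives 1175 (≥ 928) for 58 cm.
Any bundle with less than 58 cm falls short of 928.

58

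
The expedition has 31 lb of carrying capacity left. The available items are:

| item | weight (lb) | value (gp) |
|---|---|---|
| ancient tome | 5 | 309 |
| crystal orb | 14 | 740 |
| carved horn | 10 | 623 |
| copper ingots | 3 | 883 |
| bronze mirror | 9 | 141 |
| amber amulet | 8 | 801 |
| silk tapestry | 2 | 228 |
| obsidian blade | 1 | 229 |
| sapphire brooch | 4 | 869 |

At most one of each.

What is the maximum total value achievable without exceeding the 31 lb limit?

3714

By value per lb: copper ingots 294.33, obsidian blade 229.00, sapphire brooch 217.25, silk tapestry 114.00 lead.
Greedy by ratio would take carved horn + copper ingots + amber amulet + silk tapestry + obsidian blade + sapphire brooch: 28 lb used, total 3633.
Replace silk tapestry with ancient tome: the trade gains 81 net, giving 3714 at 31 lb.
An exhaustive check of the 512 subsets confirms 3714.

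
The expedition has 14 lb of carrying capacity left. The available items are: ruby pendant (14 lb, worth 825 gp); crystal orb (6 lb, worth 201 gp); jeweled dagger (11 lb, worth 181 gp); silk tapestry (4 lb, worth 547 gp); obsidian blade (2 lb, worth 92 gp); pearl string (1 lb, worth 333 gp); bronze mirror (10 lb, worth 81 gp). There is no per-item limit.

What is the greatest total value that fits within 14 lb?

14×pearl string uses 14 of the 14 lb and totals 4662.
Nothing else within 14 lb beats 4662.

4662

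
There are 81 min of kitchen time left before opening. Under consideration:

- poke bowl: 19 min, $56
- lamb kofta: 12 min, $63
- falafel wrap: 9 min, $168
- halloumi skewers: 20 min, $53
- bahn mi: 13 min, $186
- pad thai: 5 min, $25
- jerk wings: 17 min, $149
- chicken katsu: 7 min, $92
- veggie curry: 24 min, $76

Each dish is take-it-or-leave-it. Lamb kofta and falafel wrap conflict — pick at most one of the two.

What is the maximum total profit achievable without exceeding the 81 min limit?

Best packing: falafel wrap + bahn mi + pad thai + jerk wings + chicken katsu + veggie curry — 75 min, 696 total.
Nothing else feasible within 81 min beats 696.

696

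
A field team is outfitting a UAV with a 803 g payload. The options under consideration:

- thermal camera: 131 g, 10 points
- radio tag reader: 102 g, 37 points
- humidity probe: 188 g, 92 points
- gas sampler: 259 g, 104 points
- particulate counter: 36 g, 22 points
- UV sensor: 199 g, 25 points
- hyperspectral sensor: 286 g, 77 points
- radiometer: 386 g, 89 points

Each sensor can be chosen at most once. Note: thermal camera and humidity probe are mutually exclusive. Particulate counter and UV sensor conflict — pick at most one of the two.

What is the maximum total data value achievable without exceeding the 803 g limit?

By data value per g: particulate counter 0.61, humidity probe 0.49, gas sampler 0.40 lead.
Humidity probe + gas sampler + particulate counter + hyperspectral sensor uses 769 of the 803 g and totals 295.
Every other selection either busts 803 g or breaks a pairing rule or fails to beat 295.

295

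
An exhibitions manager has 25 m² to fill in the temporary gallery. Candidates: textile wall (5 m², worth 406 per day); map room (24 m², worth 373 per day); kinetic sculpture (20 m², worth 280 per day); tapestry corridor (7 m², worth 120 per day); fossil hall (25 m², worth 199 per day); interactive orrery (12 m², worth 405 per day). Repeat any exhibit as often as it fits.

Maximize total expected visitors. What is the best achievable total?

2030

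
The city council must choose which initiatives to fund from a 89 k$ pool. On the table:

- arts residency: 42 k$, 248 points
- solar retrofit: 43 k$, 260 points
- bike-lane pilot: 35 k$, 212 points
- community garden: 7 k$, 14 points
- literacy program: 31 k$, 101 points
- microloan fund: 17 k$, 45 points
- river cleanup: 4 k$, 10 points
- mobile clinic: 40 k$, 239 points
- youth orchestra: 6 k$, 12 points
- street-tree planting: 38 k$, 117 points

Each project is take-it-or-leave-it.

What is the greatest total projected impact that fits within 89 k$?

Greedy by ratio would take solar retrofit + bike-lane pilot + community garden + river cleanup: 89 k$ used, total 496.
Dropping bike-lane pilot and community garden frees 42 k$; slotting in arts residency (42 k$) lifts the total to 518 at 89 k$.
That's the maximum — no swap from here does better than 518.

518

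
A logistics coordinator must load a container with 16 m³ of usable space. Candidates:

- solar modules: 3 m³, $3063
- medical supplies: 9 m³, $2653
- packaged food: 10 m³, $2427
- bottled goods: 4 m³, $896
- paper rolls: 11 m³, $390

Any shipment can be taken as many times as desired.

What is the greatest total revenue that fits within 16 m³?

Best packing: 5×solar modules — 15 m³, 15315 total.
Nothing else within 16 m³ beats 15315.

15315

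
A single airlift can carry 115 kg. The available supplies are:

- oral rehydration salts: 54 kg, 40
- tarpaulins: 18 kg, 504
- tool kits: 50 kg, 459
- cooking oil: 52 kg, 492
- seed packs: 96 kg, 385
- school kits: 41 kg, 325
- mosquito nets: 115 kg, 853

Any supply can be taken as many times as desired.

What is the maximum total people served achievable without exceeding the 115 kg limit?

Density check — tarpaulins 28.00, cooking oil 9.46, tool kits 9.18 are the best per kg.
6×tarpaulins uses 108 of the 115 kg and totals 3024.
No other feasible combination exceeds 3024.

3024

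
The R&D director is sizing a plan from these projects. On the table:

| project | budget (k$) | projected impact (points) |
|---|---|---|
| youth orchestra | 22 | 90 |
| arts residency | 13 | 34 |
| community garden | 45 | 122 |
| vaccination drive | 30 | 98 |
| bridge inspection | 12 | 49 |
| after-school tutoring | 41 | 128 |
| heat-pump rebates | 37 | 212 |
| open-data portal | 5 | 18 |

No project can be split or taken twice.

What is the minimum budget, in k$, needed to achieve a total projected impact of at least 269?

Need the lightest bundle worth ≥ 269.
bridge inspection + heat-pump rebates + open-data portal reaches 279 using 54 k$.
Any bundle with less than 54 k$ falls short of 269.

54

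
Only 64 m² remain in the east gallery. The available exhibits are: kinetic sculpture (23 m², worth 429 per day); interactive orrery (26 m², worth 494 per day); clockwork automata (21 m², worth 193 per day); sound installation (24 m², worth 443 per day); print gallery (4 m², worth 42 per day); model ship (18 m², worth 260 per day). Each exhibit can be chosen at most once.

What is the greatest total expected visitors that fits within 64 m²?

979

Filling by ratio: kinetic sculpture + interactive orrery + print gallery for 965, with 11 m² left unused.
The 23 m² tied up in kinetic sculpture is better spent on sound installation — total rises to 979 (54 m²).
Runner-up kinetic sculpture + interactive orrery + print gallery tops out at 965.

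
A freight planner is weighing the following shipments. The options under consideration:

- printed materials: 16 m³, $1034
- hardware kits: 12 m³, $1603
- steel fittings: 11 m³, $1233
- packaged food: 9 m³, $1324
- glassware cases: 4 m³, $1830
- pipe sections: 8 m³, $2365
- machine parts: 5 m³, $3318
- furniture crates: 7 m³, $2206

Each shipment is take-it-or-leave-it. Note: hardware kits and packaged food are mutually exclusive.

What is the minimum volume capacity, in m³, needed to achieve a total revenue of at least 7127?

Look for the lowest-volume combination reaching 7127.
glassware cases + machine parts + furniture crates reaches 7354 using 16 m³.
Below 16 m³ the best achievable stays under 7127.

16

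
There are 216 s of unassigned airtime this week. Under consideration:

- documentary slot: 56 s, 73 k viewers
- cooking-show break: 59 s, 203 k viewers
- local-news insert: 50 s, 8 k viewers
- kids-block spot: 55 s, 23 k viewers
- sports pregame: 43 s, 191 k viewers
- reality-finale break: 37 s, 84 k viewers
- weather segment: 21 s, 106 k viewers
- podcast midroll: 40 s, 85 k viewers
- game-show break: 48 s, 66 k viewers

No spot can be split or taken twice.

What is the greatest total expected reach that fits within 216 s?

669

Taking cooking-show break + sports pregame + reality-finale break + weather segment + podcast midroll: 200 s used, 669 in expected reach.
That's the maximum — no swap from here does better than 669.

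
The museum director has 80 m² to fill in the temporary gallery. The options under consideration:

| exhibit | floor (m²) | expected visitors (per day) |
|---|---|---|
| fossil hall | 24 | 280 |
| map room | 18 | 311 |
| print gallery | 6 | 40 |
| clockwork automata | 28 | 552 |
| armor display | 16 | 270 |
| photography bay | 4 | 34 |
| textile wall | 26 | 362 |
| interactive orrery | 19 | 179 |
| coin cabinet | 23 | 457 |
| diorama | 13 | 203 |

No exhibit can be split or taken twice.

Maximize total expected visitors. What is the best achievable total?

1482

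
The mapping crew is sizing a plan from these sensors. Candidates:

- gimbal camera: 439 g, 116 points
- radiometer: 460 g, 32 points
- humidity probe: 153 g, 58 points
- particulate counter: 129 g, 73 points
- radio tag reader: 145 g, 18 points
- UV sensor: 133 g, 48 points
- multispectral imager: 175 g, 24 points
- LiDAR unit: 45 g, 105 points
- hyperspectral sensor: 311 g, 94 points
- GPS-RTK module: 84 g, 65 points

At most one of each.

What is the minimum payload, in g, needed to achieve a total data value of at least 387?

722

Look for the lowest-payload combination reaching 387.
Taking humidity probe + particulate counter + LiDAR unit + hyperspectral sensor + GPS-RTK module gives 395 (≥ 387) for 722 g.
Any bundle with less than 722 g falls short of 387.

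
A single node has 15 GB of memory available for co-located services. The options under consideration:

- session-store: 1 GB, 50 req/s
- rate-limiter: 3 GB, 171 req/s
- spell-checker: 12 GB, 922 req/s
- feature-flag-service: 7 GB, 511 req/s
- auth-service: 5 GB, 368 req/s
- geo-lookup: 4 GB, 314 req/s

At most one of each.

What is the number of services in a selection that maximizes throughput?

2

The maximum throughput within 15 GB is 1093.
For example rate-limiter + spell-checker achieves it, using 15 GB.
Every optimal selection uses 2 services.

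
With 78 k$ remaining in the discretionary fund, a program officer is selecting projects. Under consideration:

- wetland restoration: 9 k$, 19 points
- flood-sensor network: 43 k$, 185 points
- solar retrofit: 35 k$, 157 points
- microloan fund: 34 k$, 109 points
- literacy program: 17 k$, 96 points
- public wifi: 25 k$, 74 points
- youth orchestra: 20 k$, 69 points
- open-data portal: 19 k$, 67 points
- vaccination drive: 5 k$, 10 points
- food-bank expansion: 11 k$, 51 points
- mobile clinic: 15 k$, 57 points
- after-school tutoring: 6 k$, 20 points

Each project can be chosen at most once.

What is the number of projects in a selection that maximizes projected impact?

The maximum projected impact within 78 k$ is 361.
One optimal bundle: solar retrofit + literacy program + food-bank expansion + mobile clinic (78 k$).
Any selection reaching 361 contains exactly 4 projects.

4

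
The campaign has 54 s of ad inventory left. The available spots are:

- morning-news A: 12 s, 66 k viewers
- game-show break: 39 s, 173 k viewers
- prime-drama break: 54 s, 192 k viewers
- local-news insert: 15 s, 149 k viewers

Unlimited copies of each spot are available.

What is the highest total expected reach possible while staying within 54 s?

Ranking by ratio (expected reach/s): local-news insert 9.93, morning-news A 5.50, game-show break 4.44.
Best packing: 3×local-news insert — 45 s, 447 total.
Every other selection either busts 54 s or fails to beat 447.

447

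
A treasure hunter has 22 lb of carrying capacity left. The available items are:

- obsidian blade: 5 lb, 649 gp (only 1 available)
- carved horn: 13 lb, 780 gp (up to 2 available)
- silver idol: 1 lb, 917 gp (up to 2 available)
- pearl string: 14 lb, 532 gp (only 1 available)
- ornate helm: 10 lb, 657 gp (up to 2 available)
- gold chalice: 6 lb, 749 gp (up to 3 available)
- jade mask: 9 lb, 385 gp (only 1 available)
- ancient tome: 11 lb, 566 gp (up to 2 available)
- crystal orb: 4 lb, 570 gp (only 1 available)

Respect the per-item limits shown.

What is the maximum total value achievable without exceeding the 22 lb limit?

Greedy by ratio would take obsidian blade + 2×silver idol + gold chalice + crystal orb: 17 lb used, total 3802.
Replace obsidian blade and crystal orb with 2×gold chalice: the trade gains 279 net, giving 4081 at 20 lb.

4081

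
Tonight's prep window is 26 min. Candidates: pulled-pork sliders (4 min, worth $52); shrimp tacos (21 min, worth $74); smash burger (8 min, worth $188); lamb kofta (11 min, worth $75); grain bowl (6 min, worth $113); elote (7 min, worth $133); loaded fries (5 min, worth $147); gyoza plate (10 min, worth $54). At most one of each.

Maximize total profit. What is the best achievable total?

581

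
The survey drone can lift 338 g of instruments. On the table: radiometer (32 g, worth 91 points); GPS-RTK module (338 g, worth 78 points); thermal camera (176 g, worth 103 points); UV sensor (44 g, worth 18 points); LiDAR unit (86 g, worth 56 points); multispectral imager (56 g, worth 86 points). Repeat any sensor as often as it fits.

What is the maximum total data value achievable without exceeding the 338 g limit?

910

By data value per g: radiometer 2.84, multispectral imager 1.54, LiDAR unit 0.65 lead.
Taking 10×radiometer: 320 g used, 910 in data value.
Every other selection either busts 338 g or fails to beat 910.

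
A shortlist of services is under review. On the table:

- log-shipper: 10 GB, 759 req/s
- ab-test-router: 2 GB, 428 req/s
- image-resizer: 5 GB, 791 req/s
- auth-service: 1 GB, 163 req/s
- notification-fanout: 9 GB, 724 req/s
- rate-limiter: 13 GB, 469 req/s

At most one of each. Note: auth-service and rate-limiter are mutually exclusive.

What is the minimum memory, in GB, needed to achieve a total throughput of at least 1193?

Look for the lowest-memory combination reaching 1193.
ab-test-router + image-resizer reaches 1219 using 7 GB.
No combination under 7 GB hits 1193.

7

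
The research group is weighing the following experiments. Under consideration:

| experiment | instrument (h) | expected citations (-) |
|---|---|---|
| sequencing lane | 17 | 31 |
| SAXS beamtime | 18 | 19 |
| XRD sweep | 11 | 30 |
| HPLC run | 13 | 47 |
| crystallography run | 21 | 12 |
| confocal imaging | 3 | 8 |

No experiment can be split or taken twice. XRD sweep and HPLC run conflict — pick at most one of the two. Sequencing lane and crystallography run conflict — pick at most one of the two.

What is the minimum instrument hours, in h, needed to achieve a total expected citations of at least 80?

33

Minimise h subject to total expected citations ≥ 80.
sequencing lane + HPLC run + confocal imaging: 86 expected citations at 33 h.
Below 33 h the best achievable stays under 80.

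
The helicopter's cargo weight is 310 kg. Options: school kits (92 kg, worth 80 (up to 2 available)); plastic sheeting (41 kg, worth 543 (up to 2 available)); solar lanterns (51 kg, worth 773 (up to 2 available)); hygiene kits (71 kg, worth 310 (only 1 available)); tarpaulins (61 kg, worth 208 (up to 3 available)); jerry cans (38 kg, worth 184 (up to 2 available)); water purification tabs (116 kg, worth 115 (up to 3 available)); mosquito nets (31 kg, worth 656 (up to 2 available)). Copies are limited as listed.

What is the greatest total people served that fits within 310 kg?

4152

The ratio heuristic lands on 2×plastic sheeting + 2×solar lanterns + jerry cans + 2×mosquito nets (4128) but leaves 26 kg idle.
The 38 kg tied up in jerry cans is better spent on tarpaulins — total rises to 4152 (307 kg).
Nothing else within 310 kg beats 4152.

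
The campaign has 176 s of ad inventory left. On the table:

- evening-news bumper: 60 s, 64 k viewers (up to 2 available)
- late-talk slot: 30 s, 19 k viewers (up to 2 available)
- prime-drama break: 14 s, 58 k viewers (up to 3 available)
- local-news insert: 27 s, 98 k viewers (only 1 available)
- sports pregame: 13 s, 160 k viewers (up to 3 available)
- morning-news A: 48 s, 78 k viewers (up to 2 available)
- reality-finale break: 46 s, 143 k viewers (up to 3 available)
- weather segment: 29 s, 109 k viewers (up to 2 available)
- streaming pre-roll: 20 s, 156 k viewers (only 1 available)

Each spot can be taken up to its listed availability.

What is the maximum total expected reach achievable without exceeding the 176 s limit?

1068

A density-first pass picks 3×prime-drama break + 3×sports pregame + 2×weather segment + streaming pre-roll — 1028 at 159 s.
The 14 s tied up in prime-drama break is better spent on local-news insert — total rises to 1068 (172 s).
No other feasible combination exceeds 1068.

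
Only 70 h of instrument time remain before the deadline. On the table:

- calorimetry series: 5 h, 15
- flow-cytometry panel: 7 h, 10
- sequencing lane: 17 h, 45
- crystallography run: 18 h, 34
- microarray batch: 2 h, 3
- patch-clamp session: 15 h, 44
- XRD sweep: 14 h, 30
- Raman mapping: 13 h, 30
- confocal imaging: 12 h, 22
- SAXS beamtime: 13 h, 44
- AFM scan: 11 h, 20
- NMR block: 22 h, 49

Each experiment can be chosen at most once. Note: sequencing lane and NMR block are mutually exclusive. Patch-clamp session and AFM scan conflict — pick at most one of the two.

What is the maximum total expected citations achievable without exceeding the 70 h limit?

Filling by ratio: calorimetry series + sequencing lane + microarray batch + patch-clamp session + Raman mapping + SAXS beamtime for 181, with 5 h left unused.
Replace microarray batch with flow-cytometry panel: the trade gains 7 net, giving 188 at 70 h.
Next best is calorimetry series + sequencing lane + crystallography run + microarray batch + patch-clamp session + SAXS beamtime at 185 (70 h) — short by 3.

188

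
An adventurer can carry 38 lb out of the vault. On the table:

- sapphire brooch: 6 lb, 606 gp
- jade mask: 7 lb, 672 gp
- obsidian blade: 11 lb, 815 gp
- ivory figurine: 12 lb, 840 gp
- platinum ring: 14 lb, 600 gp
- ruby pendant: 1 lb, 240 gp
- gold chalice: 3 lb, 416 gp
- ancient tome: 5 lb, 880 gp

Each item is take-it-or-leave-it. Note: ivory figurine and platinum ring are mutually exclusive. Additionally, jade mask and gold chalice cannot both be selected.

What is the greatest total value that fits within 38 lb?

3797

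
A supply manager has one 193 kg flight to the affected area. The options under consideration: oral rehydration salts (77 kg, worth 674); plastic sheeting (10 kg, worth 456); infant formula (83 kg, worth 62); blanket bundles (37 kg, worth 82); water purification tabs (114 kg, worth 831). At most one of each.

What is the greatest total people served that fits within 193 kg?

A density-first pass picks oral rehydration salts + plastic sheeting + blanket bundles — 1212 at 124 kg.
Replace plastic sheeting and blanket bundles with water purification tabs: the trade gains 293 net, giving 1505 at 191 kg.

1505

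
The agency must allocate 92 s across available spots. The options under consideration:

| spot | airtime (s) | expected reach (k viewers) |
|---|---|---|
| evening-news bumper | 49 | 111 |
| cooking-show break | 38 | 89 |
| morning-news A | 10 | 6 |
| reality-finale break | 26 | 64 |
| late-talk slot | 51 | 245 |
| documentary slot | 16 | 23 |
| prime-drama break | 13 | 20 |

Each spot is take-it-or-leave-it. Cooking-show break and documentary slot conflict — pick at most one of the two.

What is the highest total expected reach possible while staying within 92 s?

334

The ratio heuristic lands on reality-finale break + late-talk slot + prime-drama break (329) but leaves 2 s idle.
The 39 s tied up in reality-finale break and prime-drama break is better spent on cooking-show break — total rises to 334 (89 s).
The spare 3 s is too small for any remaining spot, and no feasible exchange beats 334.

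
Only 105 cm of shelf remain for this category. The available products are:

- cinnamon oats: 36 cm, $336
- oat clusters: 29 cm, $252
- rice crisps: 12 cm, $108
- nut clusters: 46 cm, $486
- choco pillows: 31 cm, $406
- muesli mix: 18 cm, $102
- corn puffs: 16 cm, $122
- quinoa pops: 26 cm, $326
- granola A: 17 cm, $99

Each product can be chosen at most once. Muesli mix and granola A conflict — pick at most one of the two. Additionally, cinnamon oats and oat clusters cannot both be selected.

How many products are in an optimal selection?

Best achievable weekly sales is 1218.
One optimal bundle: nut clusters + choco pillows + quinoa pops (103 cm).
Any selection reaching 1218 contains exactly 3 products.

3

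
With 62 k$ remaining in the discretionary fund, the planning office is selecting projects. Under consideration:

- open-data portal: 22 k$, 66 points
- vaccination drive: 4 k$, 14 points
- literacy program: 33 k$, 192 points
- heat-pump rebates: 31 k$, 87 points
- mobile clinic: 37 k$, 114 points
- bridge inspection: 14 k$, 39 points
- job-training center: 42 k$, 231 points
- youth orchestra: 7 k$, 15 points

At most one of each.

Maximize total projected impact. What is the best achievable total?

By projected impact per k$: literacy program 5.82, job-training center 5.50, vaccination drive 3.50, mobile clinic 3.08 lead.
The ratio heuristic lands on open-data portal + vaccination drive + literacy program (272) but leaves 3 k$ idle.
The 55 k$ tied up in open-data portal and literacy program is better spent on bridge inspection + job-training center — total rises to 284 (60 k$).
Nothing else within 62 k$ beats 284.

284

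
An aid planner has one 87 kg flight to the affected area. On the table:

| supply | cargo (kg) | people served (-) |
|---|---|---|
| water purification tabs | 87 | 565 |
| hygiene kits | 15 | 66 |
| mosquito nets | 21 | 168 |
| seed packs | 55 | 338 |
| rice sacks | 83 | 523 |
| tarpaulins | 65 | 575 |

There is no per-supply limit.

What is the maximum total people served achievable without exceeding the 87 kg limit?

743

Mosquito nets + tarpaulins uses 86 of the 87 kg and totals 743.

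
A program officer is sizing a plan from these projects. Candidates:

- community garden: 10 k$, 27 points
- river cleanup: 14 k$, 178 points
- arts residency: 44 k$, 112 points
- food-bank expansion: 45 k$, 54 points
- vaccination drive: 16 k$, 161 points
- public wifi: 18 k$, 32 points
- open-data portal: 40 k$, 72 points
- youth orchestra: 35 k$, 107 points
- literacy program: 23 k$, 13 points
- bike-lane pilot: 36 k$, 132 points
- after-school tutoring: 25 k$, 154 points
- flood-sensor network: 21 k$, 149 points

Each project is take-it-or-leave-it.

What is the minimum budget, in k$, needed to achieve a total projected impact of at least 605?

Minimise k$ subject to total projected impact ≥ 605.
Taking river cleanup + vaccination drive + after-school tutoring + flood-sensor network gives 642 (≥ 605) for 76 k$.
No combination under 76 k$ hits 605.

76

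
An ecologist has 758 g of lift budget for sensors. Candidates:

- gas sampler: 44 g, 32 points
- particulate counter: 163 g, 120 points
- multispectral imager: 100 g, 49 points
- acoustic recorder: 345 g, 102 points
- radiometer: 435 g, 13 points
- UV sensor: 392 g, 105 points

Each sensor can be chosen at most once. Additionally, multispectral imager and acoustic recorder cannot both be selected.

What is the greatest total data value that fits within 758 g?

306

Gas sampler + particulate counter + multispectral imager + UV sensor uses 699 of the 758 g and totals 306.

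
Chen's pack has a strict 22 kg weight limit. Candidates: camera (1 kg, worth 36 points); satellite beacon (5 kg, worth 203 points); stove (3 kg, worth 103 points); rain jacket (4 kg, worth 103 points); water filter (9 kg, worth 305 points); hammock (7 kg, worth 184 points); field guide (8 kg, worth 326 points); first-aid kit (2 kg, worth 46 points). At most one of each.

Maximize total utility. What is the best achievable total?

834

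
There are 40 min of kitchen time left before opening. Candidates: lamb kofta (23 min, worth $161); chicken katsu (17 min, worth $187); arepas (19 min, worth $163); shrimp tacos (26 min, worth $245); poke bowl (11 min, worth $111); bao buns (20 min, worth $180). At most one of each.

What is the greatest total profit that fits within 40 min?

367

The ratio heuristic lands on chicken katsu + poke bowl (298) but leaves 12 min idle.
The 11 min tied up in poke bowl is better spent on bao buns — total rises to 367 (37 min).
Next best is shrimp tacos + poke bowl at 356 (37 min) — short by 11.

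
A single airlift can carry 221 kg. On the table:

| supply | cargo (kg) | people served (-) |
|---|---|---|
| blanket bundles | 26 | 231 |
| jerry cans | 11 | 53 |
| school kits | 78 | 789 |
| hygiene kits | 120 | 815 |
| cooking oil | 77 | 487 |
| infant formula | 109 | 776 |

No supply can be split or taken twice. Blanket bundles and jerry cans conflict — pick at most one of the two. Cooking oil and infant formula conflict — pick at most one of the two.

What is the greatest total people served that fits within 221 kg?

Blanket bundles + school kits + infant formula uses 213 of the 221 kg and totals 1796.
Next best is jerry cans + school kits + hygiene kits at 1657 (209 kg) — short by 139.

1796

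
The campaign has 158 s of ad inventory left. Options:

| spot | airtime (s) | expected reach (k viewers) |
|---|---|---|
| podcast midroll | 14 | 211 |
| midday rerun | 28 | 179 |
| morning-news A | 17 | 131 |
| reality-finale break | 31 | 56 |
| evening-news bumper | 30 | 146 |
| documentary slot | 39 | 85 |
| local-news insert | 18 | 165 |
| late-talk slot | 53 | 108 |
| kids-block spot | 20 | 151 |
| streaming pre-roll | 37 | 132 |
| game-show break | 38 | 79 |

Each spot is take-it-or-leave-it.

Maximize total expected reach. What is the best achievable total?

1039

Density check — podcast midroll 15.07, local-news insert 9.17, morning-news A 7.71 are the best per s.
Best packing: podcast midroll + midday rerun + morning-news A + reality-finale break + evening-news bumper + local-news insert + kids-block spot — 158 s, 1039 total.
That's the maximum — no swap from here does better than 1039.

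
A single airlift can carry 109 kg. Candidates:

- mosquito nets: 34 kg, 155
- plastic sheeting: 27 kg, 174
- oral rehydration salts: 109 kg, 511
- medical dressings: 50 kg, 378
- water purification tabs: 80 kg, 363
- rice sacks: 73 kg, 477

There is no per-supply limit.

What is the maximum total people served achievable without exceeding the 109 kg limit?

756

Taking 2×medical dressings: 100 kg used, 756 in people served.
Nothing else within 109 kg beats 756.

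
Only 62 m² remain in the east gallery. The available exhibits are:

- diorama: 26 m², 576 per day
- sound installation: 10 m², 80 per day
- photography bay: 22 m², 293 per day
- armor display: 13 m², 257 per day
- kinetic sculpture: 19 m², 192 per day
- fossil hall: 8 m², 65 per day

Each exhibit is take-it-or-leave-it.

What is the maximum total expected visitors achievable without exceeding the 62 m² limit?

Taking diorama + photography bay + armor display: 61 m² used, 1126 in expected visitors.
The closest alternative, diorama + armor display + kinetic sculpture, reaches only 1025.

1126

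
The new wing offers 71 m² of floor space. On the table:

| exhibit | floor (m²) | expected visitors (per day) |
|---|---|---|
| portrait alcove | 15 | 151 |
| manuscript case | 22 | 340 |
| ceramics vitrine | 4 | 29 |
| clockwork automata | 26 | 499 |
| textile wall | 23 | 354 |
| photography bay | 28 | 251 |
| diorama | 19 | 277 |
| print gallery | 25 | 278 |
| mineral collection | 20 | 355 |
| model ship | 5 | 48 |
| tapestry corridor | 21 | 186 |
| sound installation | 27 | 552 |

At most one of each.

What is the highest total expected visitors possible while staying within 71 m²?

1261

The ratio heuristic lands on portrait alcove + clockwork automata + sound installation (1202) but leaves 3 m² idle.
Replace portrait alcove and clockwork automata with textile wall + mineral collection: the trade gains 59 net, giving 1261 at 70 m².
Runner-up manuscript case + mineral collection + sound installation tops out at 1247.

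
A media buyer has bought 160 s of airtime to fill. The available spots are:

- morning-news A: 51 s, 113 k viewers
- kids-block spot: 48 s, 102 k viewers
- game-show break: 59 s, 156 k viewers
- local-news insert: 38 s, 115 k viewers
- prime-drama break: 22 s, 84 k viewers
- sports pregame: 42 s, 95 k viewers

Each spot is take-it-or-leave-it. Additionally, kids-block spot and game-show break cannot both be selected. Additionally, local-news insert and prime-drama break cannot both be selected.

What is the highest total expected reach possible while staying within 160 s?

384

Ranking by ratio (expected reach/s): prime-drama break 3.82, local-news insert 3.03, game-show break 2.64, sports pregame 2.26.
Best packing: morning-news A + game-show break + local-news insert — 148 s, 384 total.
Next best is game-show break + local-news insert + sports pregame at 366 (139 s) — short by 18.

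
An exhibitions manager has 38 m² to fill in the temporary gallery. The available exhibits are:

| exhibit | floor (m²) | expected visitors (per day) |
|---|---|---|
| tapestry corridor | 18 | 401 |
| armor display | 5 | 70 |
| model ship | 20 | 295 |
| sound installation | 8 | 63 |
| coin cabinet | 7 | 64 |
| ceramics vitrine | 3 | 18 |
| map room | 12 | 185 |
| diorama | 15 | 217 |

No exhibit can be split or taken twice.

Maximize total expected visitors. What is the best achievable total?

Density check — tapestry corridor 22.28, map room 15.42, model ship 14.75 are the best per m².
Greedy by ratio would take tapestry corridor + armor display + ceramics vitrine + map room: 38 m² used, total 674.
Dropping armor display and ceramics vitrine and map room frees 20 m²; slotting in model ship (20 m²) lifts the total to 696 at 38 m².
Nothing else within 38 m² beats 696.

696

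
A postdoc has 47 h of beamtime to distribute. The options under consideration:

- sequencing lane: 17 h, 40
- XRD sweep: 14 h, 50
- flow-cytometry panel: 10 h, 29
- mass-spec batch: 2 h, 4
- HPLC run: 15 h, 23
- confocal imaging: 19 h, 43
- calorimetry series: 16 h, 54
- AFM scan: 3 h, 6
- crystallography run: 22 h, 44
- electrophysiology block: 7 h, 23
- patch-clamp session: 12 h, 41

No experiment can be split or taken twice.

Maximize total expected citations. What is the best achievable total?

Ranking by ratio (expected citations/h): XRD sweep 3.57, patch-clamp session 3.42, calorimetry series 3.38.
A density-first pass picks XRD sweep + mass-spec batch + calorimetry series + AFM scan + patch-clamp session — 155 at 47 h.
A better packing is XRD sweep + flow-cytometry panel + calorimetry series + electrophysiology block: 47 h, total 156.
Runner-up XRD sweep + mass-spec batch + calorimetry series + AFM scan + patch-clamp session tops out at 155.

156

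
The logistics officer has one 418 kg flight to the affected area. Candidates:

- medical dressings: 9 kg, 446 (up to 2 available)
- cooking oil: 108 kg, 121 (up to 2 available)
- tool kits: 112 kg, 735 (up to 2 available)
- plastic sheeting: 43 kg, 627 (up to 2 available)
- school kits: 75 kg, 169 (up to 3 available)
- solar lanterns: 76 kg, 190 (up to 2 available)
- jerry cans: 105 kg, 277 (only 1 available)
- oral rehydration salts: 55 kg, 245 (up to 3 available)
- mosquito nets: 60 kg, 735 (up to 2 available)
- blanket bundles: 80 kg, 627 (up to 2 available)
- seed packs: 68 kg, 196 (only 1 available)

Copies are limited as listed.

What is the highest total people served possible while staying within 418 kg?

Taking the top-ratio supplies first gives 2×medical dressings + 2×plastic sheeting + 2×mosquito nets + 2×blanket bundles for 4870 (384 kg).
Replace blanket bundles with tool kits: the trade gains 108 net, giving 4978 at 416 kg.
That's the maximum — no swap from here does better than 4978.

4978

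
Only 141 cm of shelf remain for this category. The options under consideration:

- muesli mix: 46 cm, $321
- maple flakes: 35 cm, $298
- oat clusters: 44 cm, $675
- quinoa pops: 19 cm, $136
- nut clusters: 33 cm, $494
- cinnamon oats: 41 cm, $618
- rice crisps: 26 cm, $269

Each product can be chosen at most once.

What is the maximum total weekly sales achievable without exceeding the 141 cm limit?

1923

Density check — oat clusters 15.34, cinnamon oats 15.07, nut clusters 14.97, rice crisps 10.35 are the best per cm.
Oat clusters + quinoa pops + nut clusters + cinnamon oats uses 137 of the 141 cm and totals 1923.
No other feasible combination exceeds 1923.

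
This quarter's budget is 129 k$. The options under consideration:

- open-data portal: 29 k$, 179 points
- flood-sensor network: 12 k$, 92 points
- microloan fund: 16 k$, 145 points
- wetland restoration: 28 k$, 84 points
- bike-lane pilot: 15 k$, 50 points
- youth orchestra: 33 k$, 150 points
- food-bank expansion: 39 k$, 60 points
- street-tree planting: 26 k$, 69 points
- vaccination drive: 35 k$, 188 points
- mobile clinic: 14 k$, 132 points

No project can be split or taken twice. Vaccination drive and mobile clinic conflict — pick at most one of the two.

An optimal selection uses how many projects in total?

Best achievable projected impact is 754.
For example open-data portal + flood-sensor network + microloan fund + youth orchestra + vaccination drive achieves it, using 125 k$.
Any selection reaching 754 contains exactly 5 projects.

5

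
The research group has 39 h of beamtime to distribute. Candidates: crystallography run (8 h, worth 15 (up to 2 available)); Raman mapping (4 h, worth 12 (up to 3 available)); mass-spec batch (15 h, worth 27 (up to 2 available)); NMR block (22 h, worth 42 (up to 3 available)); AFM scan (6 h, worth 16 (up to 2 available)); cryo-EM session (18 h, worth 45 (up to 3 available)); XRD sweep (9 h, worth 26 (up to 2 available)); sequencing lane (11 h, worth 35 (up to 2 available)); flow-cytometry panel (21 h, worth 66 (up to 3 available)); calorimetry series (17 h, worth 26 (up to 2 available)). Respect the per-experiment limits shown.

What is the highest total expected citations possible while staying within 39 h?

Greedy by ratio would take 3×Raman mapping + 2×sequencing lane: 34 h used, total 106.
Replace Raman mapping with XRD sweep: the trade gains 14 net, giving 120 at 39 h.
Every other selection either busts 39 h or exceeds an availability limit or fails to beat 120.

120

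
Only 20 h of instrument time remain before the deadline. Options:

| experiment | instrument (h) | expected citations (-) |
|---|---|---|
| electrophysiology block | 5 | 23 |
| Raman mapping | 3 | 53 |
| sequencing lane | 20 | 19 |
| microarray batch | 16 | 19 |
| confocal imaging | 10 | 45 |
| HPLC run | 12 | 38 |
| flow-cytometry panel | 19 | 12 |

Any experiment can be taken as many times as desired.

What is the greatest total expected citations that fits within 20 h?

By expected citations per h: Raman mapping 17.67, electrophysiology block 4.60, confocal imaging 4.50 lead.
6×Raman mapping uses 18 of the 20 h and totals 318.
The spare 2 h is too small for any remaining experiment, and no exchange beats 318.

318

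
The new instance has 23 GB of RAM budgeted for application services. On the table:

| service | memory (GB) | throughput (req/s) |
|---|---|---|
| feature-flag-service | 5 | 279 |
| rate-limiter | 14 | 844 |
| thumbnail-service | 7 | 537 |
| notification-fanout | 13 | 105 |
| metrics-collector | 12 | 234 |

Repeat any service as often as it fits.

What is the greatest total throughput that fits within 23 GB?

Density check — thumbnail-service 76.71, rate-limiter 60.29, feature-flag-service 55.80 are the best per GB.
3×thumbnail-service uses 21 of the 23 GB and totals 1611.
Every other selection either busts 23 GB or fails to beat 1611.

1611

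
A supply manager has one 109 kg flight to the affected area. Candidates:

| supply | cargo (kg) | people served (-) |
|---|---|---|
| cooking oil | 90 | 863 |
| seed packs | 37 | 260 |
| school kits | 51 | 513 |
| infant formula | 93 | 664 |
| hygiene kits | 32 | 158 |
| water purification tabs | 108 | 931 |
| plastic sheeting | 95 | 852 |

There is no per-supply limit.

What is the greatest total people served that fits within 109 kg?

1026

The ratio ordering already packs tightly: 2×school kits, 102 kg, 1026.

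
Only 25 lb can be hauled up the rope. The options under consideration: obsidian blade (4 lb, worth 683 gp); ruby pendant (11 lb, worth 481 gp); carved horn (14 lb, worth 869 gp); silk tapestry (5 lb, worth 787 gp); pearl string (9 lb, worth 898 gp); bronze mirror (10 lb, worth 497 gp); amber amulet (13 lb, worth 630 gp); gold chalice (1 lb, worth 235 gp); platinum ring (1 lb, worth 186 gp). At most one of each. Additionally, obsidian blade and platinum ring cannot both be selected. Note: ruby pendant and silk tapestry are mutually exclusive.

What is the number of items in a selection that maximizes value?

4

Optimal total is 2603.
For example obsidian blade + silk tapestry + pearl string + gold chalice achieves it, using 19 lb.
Any selection reaching 2603 contains exactly 4 items.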